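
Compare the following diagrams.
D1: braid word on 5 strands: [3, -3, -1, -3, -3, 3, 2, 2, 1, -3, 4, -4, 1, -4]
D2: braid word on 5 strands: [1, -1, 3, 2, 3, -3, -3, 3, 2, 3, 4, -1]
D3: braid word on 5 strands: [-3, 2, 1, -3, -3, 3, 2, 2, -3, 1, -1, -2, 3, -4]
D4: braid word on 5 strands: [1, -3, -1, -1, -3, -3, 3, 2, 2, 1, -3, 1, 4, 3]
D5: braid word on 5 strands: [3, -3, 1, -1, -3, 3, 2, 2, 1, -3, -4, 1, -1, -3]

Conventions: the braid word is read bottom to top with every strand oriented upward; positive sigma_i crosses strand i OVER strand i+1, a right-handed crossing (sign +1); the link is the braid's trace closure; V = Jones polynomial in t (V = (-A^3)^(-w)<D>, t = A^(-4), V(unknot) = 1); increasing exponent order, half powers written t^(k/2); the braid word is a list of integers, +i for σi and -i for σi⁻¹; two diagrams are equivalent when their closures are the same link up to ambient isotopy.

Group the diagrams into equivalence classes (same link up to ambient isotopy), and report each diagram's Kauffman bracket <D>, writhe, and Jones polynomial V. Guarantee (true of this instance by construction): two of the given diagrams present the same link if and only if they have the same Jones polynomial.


grouping into links: {D1, D3, D4, D5} | {D2}
V(D1) = t^-2 + 2 + t^2  (w 0, c 14, <D> = A^-8 + 2 + A^8)
D2 (bracket A^-8 + 2 + A^8; 12 crossings at w = +4): V = t + 2t^3 + t^5
V(D3) = t^-2 + 2 + t^2  (w 0, c 14, <D> = A^-8 + 2 + A^8)
V(D4) = t^-2 + 2 + t^2  [14 crossings, <D> = A^-2 + 2A^6 + A^14, w = +2]
V(D5) = t^-2 + 2 + t^2  (w 0, c 14, <D> = A^-8 + 2 + A^8)
why: comparing 5 Jones polynomials yields 2 groups


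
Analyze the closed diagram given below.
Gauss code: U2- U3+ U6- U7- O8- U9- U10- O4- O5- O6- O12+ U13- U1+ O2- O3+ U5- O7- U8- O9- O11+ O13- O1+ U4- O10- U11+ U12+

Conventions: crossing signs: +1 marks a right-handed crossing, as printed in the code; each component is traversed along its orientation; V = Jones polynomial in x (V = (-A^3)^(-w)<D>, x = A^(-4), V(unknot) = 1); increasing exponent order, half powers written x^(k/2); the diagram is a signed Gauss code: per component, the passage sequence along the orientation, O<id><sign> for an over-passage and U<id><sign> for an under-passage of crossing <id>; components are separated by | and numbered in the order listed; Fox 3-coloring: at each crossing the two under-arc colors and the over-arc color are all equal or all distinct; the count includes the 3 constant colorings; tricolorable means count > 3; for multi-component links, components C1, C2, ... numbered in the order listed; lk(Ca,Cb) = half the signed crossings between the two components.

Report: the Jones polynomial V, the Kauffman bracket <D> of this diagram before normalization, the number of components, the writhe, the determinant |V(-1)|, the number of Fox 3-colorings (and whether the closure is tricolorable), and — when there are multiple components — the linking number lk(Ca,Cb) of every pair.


V = -x^-6 + x^-5 - x^-4 + 2x^-3 - x^-2 + x^-1
<D> = -A^-11 + A^-7 - 2A^-3 + A - A^5 + A^9 (w = -5)
1 component over 13 crossings, w = -5
3 Fox colorings among 3^13, |V(-1)| = 7: not tricolorable
why: |V(-1)| = 7: so not tricolorable, since 3 does not divide 7


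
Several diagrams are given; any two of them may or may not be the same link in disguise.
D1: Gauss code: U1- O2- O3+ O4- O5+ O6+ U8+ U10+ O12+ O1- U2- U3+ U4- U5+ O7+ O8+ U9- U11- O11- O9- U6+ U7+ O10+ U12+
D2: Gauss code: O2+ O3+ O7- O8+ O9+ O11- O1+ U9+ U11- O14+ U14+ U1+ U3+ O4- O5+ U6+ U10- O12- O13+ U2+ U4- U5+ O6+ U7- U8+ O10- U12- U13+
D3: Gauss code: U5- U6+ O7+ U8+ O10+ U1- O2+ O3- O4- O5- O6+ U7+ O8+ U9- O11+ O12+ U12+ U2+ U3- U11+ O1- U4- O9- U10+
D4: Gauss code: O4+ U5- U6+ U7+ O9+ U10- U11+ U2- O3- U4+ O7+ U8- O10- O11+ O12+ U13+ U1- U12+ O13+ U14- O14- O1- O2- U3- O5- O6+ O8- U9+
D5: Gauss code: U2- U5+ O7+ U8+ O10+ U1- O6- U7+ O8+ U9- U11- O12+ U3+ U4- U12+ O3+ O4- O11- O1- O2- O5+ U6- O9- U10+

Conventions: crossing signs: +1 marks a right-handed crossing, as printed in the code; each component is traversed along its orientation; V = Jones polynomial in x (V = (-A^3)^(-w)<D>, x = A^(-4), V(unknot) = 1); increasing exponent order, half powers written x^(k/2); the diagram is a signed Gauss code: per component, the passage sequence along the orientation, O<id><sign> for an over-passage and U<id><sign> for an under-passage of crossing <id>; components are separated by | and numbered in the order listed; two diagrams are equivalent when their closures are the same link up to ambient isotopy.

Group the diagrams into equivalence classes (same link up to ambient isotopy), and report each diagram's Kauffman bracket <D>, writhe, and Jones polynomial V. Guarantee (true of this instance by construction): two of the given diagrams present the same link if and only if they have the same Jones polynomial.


equivalence classes: {D1} | {D2} | {D3, D4, D5}
D1 (bracket -A^-10 + A^-6 + A^2; 12 crossings at w = +2): V = x + x^3 - x^4
V(D2) = 1  (w +4, c 14, <D> = A^12)
D3 (bracket -A^-6 + 2A^-2 - 2A^2 + 3A^6 - 2A^10 + 2A^14 - A^18; 12 crossings at w = +2): V = -x^-3 + 2x^-2 - 2x^-1 + 3 - 2x + 2x^2 - x^3
V(D4) = -x^-3 + 2x^-2 - 2x^-1 + 3 - 2x + 2x^2 - x^3  [14 crossings, <D> = -A^-12 + 2A^-8 - 2A^-4 + 3 - 2A^4 + 2A^8 - A^12, w = 0]
V(D5) = -x^-3 + 2x^-2 - 2x^-1 + 3 - 2x + 2x^2 - x^3  [12 crossings, <D> = -A^-12 + 2A^-8 - 2A^-4 + 3 - 2A^4 + 2A^8 - A^12, w = 0]
observation: 3 classes among 5 diagrams; unequal V(x) rules out equality


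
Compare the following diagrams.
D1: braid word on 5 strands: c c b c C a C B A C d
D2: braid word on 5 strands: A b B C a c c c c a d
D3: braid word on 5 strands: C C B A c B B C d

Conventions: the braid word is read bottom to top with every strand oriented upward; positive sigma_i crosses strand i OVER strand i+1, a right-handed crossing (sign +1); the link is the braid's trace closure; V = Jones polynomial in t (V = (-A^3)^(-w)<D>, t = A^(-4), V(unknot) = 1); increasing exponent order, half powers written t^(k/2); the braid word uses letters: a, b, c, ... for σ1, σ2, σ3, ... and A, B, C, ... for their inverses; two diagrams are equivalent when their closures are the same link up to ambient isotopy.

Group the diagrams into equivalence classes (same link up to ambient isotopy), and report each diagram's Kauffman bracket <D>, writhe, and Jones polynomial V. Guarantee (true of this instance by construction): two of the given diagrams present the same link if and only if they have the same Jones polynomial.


classes: {D1} | {D2} | {D3}
V(D1) = -t^(-1/2) - t^(1/2)  [11 crossings, <D> = A + A^5, w = +1]
V(D2) = -t^(1/2) - t^(3/2) - t^(5/2) + t^(9/2)  (w +5, c 11, <D> = -A^-3 + A^5 + A^9 + A^13)
V(D3) = -t^(-15/2) + 2t^(-13/2) - 2t^(-11/2) + 2t^(-9/2) - 3t^(-7/2) + t^(-5/2) - t^(-3/2)  [9 crossings, <D> = A^-9 - A^-5 + 3A^-1 - 2A^3 + 2A^7 - 2A^11 + A^15, w = -5]
note: 3 values of V(t) split the 3 diagrams


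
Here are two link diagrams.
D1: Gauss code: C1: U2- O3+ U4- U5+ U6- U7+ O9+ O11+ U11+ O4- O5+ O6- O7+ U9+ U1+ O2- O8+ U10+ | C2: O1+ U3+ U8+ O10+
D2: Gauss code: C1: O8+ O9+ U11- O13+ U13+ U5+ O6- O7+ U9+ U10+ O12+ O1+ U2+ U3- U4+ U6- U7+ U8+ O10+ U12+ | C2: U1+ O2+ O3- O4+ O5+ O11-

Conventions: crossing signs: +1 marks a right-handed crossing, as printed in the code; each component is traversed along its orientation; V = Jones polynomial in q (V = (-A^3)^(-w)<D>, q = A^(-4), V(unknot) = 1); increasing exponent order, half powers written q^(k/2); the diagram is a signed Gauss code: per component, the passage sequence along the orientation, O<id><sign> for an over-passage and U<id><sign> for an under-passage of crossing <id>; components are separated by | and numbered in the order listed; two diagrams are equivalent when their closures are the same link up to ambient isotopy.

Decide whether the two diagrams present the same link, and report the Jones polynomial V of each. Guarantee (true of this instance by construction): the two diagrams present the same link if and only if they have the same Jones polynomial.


equivalent: no
V(D1) = -q^(1/2) + q^(3/2) - q^(5/2) - q^(9/2)  (w +5, c 11, <D> = A^-3 + A^5 - A^9 + A^13)
V(D2) = -q^(3/2) - 2q^(7/2) + q^(9/2) - q^(11/2) + q^(13/2)  (w +7, c 13, <D> = -A^-5 + A^-1 - A^3 + 2A^7 + A^15)
why: V(q) takes 2 values over 2 diagrams, fixing the grouping


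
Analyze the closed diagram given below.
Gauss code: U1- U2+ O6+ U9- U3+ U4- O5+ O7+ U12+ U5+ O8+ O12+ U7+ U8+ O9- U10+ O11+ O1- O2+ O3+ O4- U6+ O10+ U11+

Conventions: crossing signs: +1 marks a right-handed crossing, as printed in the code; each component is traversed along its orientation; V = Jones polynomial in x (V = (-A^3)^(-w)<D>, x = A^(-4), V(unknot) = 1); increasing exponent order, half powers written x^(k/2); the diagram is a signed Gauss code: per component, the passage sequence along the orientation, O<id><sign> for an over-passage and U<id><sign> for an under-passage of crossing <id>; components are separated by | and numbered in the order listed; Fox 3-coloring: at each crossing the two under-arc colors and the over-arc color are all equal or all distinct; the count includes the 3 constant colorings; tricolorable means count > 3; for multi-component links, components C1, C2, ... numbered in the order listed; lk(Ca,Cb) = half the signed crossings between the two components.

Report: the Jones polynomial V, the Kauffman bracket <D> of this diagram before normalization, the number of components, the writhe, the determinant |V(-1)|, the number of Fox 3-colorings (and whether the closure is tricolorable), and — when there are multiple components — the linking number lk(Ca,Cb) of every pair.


V(x) = x^2 + 2x^4 - 2x^5 + x^6 - 2x^7 + x^8
bracket: A^-14 - 2A^-10 + A^-6 - 2A^-2 + 2A^2 + A^10, w = +6
1 component, writhe +6, over 12 crossings
det 9, colorings 27 of 3^12 — tricolorable
observation: w = +6 (over 12 crossings) is diagram-only; (-A^3)^(-6) removes it from V


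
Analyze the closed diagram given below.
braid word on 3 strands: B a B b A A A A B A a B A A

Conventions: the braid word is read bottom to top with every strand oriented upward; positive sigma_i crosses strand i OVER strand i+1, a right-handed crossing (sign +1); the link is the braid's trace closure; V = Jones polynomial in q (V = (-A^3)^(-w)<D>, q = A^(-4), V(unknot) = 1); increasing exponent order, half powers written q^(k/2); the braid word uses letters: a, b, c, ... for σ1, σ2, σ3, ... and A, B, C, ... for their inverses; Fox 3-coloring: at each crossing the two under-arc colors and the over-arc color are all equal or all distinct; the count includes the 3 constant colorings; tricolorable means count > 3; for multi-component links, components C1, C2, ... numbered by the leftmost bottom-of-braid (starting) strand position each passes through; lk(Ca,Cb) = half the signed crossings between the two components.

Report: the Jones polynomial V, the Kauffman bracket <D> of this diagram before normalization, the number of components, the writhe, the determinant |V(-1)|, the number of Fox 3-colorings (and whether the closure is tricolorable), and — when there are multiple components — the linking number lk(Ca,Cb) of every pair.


V = -q^-8 + q^-5 + q^-3
<D> = A^-12 + A^-4 - A^8 (w = -8)
1 component over 14 crossings, w = -8
9 Fox colorings among 3^14, |V(-1)| = 3: tricolorable
why: |V(-1)| = 3: so tricolorable, since 3 divides 3


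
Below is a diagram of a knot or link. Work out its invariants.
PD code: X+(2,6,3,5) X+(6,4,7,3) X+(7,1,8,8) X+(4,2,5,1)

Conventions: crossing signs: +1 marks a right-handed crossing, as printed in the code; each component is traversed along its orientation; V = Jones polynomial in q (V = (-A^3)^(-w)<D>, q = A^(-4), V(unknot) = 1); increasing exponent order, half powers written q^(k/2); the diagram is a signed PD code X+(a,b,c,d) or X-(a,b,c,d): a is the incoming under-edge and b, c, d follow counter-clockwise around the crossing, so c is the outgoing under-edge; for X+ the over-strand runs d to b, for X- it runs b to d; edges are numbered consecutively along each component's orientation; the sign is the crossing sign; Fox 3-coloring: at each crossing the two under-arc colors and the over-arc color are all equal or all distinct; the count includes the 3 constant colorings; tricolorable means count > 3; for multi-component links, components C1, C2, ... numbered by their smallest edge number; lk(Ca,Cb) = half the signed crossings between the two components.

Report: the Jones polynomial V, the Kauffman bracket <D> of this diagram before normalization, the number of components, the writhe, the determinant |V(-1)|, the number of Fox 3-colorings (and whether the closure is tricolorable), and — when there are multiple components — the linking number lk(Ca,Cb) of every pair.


V(q) = q + q^3 - q^4
bracket: -A^-4 + 1 + A^8, w = +4
1 component, writhe +4, over 4 crossings
det 3, colorings 9 of 3^4 — tricolorable
observation: |V(-1)| = 3: so tricolorable, since 3 divides 3


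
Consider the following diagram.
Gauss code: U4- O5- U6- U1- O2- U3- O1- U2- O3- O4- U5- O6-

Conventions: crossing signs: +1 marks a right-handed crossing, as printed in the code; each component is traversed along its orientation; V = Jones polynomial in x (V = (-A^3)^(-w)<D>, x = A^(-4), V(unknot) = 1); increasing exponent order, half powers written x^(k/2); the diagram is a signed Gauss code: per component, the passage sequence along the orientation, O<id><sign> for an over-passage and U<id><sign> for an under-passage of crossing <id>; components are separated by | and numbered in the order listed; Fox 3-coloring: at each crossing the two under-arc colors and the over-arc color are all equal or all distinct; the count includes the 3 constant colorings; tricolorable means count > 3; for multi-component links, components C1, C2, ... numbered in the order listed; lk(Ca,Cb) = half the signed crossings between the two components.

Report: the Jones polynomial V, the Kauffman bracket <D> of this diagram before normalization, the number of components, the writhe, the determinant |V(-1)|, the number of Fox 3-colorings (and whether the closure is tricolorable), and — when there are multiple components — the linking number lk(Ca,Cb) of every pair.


V = x^-8 - 2x^-7 + x^-6 - 2x^-5 + 2x^-4 + x^-2
<D> = A^-10 + 2A^-2 - 2A^2 + A^6 - 2A^10 + A^14 (w = -6)
1 component over 6 crossings, w = -6
27 Fox colorings among 3^6, |V(-1)| = 9: tricolorable
why: the span of V is 6, forcing >= 6 crossings in any diagram


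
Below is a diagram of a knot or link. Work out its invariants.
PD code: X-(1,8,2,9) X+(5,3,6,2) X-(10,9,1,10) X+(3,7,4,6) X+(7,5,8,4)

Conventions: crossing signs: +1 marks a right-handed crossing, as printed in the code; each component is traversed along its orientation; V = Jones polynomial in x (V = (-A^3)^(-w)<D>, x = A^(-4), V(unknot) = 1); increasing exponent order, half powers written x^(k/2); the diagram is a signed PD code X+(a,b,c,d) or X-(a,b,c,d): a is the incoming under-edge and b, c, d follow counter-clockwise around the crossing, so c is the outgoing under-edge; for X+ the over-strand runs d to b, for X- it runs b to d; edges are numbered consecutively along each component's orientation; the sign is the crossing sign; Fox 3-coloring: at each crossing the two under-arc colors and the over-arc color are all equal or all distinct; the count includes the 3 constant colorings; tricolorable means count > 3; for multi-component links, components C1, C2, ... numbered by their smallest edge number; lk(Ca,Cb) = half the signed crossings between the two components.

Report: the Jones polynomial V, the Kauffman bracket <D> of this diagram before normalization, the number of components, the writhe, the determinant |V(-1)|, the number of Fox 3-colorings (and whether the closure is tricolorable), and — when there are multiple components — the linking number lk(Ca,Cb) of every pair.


Jones polynomial: V(x) = x + x^3 - x^4
<D> = A^-13 - A^-9 - A^-1; writhe +1
components 1, writhe +1 (5 crossings)
3-colorings: 9 of 3^5, det 3 — tricolorable
note: w = +1 (over 5 crossings) is diagram-only; (-A^3)^(-1) removes it from V


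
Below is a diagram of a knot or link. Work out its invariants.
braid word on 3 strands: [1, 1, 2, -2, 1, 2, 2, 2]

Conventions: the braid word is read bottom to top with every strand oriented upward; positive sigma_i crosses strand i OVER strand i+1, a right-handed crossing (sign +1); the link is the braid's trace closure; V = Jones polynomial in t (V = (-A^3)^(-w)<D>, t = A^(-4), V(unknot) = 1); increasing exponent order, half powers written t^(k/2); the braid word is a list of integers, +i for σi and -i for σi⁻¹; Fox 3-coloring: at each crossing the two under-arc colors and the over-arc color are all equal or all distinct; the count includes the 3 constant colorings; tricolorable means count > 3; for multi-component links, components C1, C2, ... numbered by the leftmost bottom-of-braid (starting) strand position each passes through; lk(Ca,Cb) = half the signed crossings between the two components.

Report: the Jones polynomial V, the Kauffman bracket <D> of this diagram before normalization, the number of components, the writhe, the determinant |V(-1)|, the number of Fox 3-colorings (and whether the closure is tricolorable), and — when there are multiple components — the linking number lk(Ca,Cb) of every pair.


V(t) = t^2 + 2t^4 - 2t^5 + t^6 - 2t^7 + t^8
bracket: A^-14 - 2A^-10 + A^-6 - 2A^-2 + 2A^2 + A^10, w = +6
1 component, writhe +6, over 8 crossings
det 9, colorings 27 of 3^8 — tricolorable
observation: w = +6 (over 8 crossings) is diagram-only; (-A^3)^(-6) removes it from V


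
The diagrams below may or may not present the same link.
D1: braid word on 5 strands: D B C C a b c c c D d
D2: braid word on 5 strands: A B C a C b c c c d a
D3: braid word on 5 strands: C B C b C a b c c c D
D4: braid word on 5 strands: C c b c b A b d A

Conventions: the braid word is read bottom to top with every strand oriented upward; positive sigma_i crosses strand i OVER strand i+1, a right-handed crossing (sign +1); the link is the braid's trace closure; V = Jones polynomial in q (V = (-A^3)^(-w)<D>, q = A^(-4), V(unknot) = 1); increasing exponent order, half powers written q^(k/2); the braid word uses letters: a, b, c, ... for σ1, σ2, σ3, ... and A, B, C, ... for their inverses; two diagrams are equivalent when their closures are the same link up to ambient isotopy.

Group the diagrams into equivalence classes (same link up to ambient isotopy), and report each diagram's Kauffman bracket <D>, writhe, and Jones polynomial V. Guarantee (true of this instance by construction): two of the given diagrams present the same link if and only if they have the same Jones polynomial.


grouping into links: {D1, D2, D3} | {D4}
V(D1) = -q^(-3/2) - 2q^(1/2) + q^(3/2) - q^(5/2) + q^(7/2)  (w +1, c 11, <D> = -A^-11 + A^-7 - A^-3 + 2A + A^9)
V(D2) = -q^(-3/2) - 2q^(1/2) + q^(3/2) - q^(5/2) + q^(7/2)  [11 crossings, <D> = -A^-5 + A^-1 - A^3 + 2A^7 + A^15, w = +3]
D3 (bracket -A^-11 + A^-7 - A^-3 + 2A + A^9; 11 crossings at w = +1): V = -q^(-3/2) - 2q^(1/2) + q^(3/2) - q^(5/2) + q^(7/2)
V(D4) = -q^(-3/2) + q^(-1/2) - 2q^(1/2) + q^(3/2) - 2q^(5/2) + q^(7/2)  [9 crossings, <D> = -A^-5 + 2A^-1 - A^3 + 2A^7 - A^11 + A^15, w = +3]
why: 2 values of V(q) split the 4 diagrams


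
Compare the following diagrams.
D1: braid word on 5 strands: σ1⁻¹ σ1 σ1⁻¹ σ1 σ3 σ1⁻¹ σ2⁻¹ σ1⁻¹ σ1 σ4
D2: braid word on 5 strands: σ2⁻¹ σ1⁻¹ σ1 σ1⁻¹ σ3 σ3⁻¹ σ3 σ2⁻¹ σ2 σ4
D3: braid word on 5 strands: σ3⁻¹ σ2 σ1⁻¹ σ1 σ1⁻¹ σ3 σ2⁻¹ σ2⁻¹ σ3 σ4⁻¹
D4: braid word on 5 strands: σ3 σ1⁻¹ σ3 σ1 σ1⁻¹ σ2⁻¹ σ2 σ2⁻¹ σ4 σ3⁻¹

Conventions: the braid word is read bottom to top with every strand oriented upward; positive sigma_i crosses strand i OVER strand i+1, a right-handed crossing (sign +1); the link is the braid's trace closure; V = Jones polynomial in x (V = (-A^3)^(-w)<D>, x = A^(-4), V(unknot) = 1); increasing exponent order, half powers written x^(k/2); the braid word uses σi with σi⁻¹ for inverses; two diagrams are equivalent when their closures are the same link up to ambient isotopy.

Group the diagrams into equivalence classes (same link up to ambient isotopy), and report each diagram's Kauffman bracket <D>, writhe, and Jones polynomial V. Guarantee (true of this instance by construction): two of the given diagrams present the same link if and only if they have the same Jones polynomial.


grouping into links: {D1, D2, D3, D4}
V(D1) = 1  (w 0, c 10, <D> = 1)
V(D2) = 1  [10 crossings, <D> = 1, w = 0]
V(D3) = 1  (w -2, c 10, <D> = A^-6)
D4 (bracket 1; 10 crossings at w = 0): V = 1
key observation: all 4 diagrams share one V(x), hence one class


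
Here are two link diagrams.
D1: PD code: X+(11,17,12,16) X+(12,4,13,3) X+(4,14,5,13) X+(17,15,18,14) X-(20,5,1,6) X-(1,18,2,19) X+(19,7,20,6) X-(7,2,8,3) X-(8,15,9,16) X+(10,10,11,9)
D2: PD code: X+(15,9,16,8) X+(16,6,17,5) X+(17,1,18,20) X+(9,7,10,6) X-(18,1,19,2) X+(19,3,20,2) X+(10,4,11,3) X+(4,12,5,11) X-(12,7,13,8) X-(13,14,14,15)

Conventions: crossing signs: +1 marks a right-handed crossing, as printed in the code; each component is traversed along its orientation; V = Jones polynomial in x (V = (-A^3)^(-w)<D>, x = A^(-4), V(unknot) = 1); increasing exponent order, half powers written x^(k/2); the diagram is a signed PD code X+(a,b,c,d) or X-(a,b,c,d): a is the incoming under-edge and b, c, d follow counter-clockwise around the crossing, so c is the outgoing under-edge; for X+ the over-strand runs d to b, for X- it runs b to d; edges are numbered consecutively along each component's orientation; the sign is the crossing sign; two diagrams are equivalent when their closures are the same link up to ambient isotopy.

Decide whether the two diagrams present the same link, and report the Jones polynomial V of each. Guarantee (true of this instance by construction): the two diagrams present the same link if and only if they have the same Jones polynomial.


equivalent: no
V(D1) = 1  (w +2, c 10, <D> = A^6)
D2 (bracket -A^-4 + 1 + A^8; 10 crossings at w = +4): V = x + x^3 - x^4
why: 2 classes among 2 diagrams; unequal V(x) rules out equality


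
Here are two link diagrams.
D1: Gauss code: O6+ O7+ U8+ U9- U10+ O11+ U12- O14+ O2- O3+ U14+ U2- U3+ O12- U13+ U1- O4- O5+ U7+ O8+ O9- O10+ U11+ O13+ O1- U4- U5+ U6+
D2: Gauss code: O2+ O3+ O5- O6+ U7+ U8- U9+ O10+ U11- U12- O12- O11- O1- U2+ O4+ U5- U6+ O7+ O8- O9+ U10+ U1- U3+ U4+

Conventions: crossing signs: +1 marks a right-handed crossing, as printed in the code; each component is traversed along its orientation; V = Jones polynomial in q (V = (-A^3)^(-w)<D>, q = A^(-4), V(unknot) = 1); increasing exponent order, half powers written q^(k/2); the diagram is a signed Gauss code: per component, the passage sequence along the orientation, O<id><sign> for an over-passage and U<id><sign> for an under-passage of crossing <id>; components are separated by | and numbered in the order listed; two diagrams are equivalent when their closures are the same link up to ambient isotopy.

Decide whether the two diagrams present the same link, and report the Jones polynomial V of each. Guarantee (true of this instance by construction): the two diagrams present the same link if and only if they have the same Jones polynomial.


equivalent: yes
V(D1) = q + q^3 - q^4  (w +4, c 14, <D> = -A^-4 + 1 + A^8)
D2 (bracket -A^-10 + A^-6 + A^2; 12 crossings at w = +2): V = q + q^3 - q^4
why: all 2 diagrams share one V(q), hence one class


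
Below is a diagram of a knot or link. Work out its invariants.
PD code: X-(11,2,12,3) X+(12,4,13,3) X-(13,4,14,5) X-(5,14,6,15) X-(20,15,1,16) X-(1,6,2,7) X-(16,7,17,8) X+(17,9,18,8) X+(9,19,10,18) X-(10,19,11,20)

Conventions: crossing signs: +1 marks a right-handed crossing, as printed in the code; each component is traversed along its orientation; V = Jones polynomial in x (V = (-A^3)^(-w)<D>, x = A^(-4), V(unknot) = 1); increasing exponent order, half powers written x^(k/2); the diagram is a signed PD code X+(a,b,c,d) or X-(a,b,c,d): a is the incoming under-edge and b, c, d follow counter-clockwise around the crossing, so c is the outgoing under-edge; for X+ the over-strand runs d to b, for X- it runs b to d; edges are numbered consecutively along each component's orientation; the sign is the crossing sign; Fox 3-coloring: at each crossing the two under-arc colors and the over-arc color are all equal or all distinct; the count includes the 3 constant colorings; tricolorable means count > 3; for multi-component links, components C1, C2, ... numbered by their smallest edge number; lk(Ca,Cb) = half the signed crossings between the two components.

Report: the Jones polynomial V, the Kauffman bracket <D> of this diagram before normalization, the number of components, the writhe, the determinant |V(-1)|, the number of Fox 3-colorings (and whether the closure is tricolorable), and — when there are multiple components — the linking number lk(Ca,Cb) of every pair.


V = -x^-4 + x^-3 + x^-1
<D> = A^-8 + 1 - A^4 (w = -4)
1 component over 10 crossings, w = -4
9 Fox colorings among 3^10, |V(-1)| = 3: tricolorable
why: w = -4 (over 10 crossings) is diagram-only; (-A^3)^(4) removes it from V


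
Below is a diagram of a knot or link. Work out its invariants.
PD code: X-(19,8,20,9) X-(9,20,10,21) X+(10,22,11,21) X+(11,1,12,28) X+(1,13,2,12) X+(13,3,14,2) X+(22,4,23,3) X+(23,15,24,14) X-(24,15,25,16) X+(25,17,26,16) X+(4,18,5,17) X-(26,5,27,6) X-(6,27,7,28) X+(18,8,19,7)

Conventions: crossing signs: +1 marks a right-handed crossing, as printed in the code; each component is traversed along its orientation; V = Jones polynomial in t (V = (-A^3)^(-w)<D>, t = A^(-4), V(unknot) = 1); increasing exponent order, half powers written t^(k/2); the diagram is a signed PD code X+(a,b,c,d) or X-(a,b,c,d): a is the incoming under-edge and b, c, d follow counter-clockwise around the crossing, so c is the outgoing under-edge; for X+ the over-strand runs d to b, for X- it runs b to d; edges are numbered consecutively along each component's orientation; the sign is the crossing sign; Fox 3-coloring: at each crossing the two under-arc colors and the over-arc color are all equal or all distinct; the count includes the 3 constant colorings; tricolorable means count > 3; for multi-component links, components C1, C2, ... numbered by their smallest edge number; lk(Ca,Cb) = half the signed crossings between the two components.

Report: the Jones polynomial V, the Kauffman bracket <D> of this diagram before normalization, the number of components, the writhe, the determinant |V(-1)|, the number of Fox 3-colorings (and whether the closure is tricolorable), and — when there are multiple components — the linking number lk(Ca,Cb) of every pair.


V = t + t^3 - t^4
<D> = -A^-4 + 1 + A^8 (w = +4)
1 component over 14 crossings, w = +4
9 Fox colorings among 3^14, |V(-1)| = 3: tricolorable
why: w = +4 shifts under R1 moves; the (-A^3)^(-4) factor cancels that in V


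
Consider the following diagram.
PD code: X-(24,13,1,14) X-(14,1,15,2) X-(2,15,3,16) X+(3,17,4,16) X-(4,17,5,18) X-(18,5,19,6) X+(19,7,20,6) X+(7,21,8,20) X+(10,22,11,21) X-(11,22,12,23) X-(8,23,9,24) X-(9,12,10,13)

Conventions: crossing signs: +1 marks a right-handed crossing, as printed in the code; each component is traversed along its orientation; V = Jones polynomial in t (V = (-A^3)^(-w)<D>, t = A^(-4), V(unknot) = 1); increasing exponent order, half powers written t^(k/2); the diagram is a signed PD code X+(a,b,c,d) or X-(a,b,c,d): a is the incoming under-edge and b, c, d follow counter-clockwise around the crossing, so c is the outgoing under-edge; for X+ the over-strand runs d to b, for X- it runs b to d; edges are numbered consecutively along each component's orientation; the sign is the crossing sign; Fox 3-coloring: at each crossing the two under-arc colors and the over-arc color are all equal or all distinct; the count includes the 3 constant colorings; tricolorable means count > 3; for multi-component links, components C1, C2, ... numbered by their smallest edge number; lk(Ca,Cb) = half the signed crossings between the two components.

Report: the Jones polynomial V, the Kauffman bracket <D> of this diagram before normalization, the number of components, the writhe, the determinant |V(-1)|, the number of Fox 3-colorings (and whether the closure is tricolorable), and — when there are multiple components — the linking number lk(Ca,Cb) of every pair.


V(t) = -t^-4 + t^-3 + t^-1
bracket: A^-8 + 1 - A^4, w = -4
1 component, writhe -4, over 12 crossings
det 3, colorings 9 of 3^12 — tricolorable
observation: V spans 3 powers of t: at least 3 crossings in any diagram


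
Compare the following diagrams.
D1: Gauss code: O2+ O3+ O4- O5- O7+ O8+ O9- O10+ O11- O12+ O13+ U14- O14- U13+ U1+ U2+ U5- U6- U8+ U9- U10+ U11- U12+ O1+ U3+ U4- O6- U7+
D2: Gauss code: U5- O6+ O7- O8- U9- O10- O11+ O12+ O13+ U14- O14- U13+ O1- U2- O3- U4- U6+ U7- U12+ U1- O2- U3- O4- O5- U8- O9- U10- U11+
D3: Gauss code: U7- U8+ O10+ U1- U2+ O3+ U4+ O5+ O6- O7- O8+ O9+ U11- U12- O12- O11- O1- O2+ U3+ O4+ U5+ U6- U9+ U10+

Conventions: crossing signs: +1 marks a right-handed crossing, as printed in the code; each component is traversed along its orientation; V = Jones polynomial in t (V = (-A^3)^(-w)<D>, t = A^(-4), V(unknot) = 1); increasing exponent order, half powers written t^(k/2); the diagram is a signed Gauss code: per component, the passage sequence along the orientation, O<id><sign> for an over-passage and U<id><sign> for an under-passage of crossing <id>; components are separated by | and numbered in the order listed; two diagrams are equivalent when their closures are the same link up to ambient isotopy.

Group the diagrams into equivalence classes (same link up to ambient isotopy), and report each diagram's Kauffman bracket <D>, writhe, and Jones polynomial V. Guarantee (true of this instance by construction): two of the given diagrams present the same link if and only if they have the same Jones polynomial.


classes: {D1} | {D2} | {D3}
V(D1) = 1  [14 crossings, <D> = A^6, w = +2]
D2 (bracket A^-10 + 2A^-2 - 2A^2 + A^6 - 2A^10 + A^14; 14 crossings at w = -6): V = t^-8 - 2t^-7 + t^-6 - 2t^-5 + 2t^-4 + t^-2
D3 (bracket -A^-10 + A^-6 + A^2; 12 crossings at w = +2): V = t + t^3 - t^4
note: 3 values of V(t) split the 3 diagrams


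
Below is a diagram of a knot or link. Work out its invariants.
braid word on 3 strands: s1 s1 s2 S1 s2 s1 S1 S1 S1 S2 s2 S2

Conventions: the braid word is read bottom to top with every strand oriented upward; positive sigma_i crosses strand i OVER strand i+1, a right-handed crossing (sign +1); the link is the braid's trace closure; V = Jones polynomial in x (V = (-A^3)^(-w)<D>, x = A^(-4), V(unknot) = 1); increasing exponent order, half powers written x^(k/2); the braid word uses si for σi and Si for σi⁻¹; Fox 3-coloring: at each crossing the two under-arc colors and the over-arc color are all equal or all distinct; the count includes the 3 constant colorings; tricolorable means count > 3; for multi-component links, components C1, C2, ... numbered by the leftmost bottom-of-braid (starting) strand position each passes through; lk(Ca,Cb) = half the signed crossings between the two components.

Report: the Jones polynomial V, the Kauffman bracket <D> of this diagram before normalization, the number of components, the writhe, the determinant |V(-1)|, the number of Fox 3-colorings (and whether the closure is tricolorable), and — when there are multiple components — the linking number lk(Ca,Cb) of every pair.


V(x) = -x^-3 + 2x^-2 - 2x^-1 + 3 - 2x + 2x^2 - x^3
bracket: -A^-12 + 2A^-8 - 2A^-4 + 3 - 2A^4 + 2A^8 - A^12, w = 0
1 component, writhe 0, over 12 crossings
det 13, colorings 3 of 3^12 — not tricolorable
observation: det 13 = |V(-1)|; not divisible by 3, so not tricolorable


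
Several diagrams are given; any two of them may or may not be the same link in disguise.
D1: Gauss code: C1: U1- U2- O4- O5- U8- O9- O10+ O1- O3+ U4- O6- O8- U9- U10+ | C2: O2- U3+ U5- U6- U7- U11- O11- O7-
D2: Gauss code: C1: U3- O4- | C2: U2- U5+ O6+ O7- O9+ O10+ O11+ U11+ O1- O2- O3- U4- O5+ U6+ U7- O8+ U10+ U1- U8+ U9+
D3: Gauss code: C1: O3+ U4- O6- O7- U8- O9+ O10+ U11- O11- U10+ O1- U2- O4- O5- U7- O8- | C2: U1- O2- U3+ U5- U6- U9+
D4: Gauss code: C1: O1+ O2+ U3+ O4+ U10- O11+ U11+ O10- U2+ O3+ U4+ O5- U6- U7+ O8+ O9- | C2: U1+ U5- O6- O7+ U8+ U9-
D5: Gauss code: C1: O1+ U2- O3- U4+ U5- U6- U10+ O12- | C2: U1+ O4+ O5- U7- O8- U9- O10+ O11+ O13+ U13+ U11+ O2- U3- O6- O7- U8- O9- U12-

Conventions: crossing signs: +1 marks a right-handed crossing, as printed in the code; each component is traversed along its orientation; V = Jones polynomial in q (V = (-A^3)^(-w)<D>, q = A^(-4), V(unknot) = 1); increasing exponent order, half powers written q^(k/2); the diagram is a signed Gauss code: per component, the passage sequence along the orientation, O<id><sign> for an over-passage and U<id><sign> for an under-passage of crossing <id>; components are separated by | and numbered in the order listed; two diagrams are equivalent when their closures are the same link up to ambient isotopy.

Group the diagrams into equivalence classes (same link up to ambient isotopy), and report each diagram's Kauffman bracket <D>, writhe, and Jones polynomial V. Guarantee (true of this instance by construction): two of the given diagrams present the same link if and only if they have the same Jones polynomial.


equivalence classes: {D1, D3, D5} | {D2} | {D4}
D1 (bracket A^-15 + 2A^-7 - A^-3 + A - A^5; 11 crossings at w = -7): V = q^(-13/2) - q^(-11/2) + q^(-9/2) - 2q^(-7/2) - q^(-3/2)
V(D2) = -q^(-5/2) - q^(-1/2)  [11 crossings, <D> = A^5 + A^13, w = +1]
V(D3) = q^(-13/2) - q^(-11/2) + q^(-9/2) - 2q^(-7/2) - q^(-3/2)  (w -5, c 11, <D> = A^-9 + 2A^-1 - A^3 + A^7 - A^11)
V(D4) = -q^(1/2) - q^(3/2) - q^(5/2) + q^(9/2)  (w +3, c 11, <D> = -A^-9 + A^-1 + A^3 + A^7)
V(D5) = q^(-13/2) - q^(-11/2) + q^(-9/2) - 2q^(-7/2) - q^(-3/2)  (w -3, c 13, <D> = A^-3 + 2A^5 - A^9 + A^13 - A^17)
key observation: 3 values of V(q) split the 5 diagrams


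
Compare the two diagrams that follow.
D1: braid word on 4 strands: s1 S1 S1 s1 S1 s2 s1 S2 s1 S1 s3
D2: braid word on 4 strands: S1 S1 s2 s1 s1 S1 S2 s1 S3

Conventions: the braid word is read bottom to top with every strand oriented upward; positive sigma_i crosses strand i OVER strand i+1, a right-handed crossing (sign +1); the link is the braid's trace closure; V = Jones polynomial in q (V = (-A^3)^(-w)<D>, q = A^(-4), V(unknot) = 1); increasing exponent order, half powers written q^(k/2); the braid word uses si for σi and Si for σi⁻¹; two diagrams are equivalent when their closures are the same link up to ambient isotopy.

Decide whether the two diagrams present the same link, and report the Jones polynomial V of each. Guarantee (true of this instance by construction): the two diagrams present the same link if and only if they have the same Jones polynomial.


same link: yes
V(D1) = 1  [11 crossings, <D> = -A^3, w = +1]
V(D2) = 1  [9 crossings, <D> = -A^-3, w = -1]
insight: from 11 to 9 crossings by R-moves: one link, two diagrams


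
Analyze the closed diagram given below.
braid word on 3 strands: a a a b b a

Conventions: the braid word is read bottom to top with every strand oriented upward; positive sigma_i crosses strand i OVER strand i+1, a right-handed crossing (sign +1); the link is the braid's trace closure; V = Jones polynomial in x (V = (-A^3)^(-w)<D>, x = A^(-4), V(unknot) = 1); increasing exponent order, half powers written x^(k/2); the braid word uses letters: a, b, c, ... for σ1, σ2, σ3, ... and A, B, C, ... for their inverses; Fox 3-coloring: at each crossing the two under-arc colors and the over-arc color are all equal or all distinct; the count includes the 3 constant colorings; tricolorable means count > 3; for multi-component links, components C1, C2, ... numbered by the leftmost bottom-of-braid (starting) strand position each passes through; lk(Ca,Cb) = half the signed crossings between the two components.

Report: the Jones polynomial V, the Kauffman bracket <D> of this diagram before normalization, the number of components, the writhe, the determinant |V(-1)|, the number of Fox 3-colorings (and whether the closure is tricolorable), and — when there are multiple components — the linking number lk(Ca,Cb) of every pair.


V = x^2 + 2x^4 - x^5 + 2x^6 - x^7 + x^8
<D> = A^-14 - A^-10 + 2A^-6 - A^-2 + 2A^2 + A^10 (w = +6)
3 components over 6 crossings, w = +6
lk(C1,C2): +2
lk(C1,C3) = +1
linking number lk(C2,C3) = 0
3 Fox colorings among 3^6, |V(-1)| = 8: not tricolorable
why: the span of V is 6, within the link bound 6 + 3 - 1


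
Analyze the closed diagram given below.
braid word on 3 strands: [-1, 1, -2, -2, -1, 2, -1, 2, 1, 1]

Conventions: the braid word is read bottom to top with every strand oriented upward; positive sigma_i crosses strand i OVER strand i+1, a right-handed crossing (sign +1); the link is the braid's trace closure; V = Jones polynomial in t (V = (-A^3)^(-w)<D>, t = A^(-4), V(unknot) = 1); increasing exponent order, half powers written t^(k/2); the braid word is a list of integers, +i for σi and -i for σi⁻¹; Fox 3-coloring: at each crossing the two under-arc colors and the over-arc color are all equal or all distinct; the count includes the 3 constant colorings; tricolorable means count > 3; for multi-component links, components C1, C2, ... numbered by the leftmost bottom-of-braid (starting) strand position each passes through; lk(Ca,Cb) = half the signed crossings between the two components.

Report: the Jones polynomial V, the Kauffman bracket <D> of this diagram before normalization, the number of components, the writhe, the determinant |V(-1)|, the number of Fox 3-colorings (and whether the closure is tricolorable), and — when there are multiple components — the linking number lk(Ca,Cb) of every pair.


V = -t^-3 + 2t^-2 - 2t^-1 + 3 - 2t + 2t^2 - t^3
<D> = -A^-12 + 2A^-8 - 2A^-4 + 3 - 2A^4 + 2A^8 - A^12 (w = 0)
1 component over 10 crossings, w = 0
3 Fox colorings among 3^10, |V(-1)| = 13: not tricolorable
why: det 13 = |V(-1)|; not divisible by 3, so not tricolorable


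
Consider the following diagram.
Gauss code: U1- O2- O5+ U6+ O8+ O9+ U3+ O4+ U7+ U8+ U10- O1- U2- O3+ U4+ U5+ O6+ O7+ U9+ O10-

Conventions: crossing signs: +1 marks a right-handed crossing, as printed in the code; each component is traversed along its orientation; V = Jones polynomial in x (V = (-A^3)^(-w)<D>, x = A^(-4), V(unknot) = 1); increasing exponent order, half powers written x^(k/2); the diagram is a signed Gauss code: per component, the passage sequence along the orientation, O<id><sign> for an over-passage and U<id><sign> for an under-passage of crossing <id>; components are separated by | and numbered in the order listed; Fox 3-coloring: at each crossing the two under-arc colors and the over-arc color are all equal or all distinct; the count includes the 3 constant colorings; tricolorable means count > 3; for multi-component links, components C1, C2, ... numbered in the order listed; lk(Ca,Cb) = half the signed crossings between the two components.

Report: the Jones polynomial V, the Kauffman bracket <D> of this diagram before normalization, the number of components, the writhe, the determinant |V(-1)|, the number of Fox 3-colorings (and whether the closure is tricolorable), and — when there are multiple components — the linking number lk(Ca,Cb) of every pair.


V(x) = 2x - 2x^2 + 3x^3 - 3x^4 + 2x^5 - 2x^6 + x^7
bracket: A^-16 - 2A^-12 + 2A^-8 - 3A^-4 + 3 - 2A^4 + 2A^8, w = +4
1 component, writhe +4, over 10 crossings
det 15, colorings 9 of 3^10 — tricolorable
observation: w = +4 (over 10 crossings) is diagram-only; (-A^3)^(-4) removes it from V


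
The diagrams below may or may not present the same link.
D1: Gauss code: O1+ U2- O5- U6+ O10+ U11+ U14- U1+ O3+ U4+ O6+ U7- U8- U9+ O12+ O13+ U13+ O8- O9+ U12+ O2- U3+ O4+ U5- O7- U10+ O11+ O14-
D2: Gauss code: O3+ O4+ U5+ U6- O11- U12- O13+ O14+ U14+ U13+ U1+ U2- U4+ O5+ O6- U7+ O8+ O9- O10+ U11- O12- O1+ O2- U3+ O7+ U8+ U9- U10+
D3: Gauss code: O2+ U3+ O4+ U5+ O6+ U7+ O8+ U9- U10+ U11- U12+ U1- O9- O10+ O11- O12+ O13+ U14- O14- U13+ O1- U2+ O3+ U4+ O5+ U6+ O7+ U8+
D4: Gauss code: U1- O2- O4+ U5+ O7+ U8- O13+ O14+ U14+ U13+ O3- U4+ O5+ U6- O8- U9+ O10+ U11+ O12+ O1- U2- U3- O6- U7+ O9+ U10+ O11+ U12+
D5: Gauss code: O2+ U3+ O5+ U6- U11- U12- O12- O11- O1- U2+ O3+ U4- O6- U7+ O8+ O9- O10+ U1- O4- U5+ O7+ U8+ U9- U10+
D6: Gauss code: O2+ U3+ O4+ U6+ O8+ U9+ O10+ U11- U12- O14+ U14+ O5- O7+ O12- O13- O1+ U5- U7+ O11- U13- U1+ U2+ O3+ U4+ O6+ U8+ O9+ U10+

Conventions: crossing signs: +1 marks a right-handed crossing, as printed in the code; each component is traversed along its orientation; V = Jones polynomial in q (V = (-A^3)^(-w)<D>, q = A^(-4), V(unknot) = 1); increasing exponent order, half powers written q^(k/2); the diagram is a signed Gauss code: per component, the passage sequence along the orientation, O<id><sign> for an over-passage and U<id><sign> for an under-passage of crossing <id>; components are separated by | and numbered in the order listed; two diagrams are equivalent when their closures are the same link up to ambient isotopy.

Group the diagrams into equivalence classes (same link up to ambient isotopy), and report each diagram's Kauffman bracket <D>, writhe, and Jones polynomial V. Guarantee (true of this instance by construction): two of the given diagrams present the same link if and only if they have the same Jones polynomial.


classes: {D1, D4, D5} | {D2} | {D3, D6}
V(D1) = -q^-2 + 3q^-1 - 4 + 6q - 6q^2 + 6q^3 - 5q^4 + 3q^5 - q^6  [14 crossings, <D> = -A^-12 + 3A^-8 - 5A^-4 + 6 - 6A^4 + 6A^8 - 4A^12 + 3A^16 - A^20, w = +4]
V(D2) = 1  (w +4, c 14, <D> = A^12)
D3 (bracket -A^-22 + A^-18 - A^-14 + A^-10 - A^-6 + A^-2 + A^6; 14 crossings at w = +6): V = q^3 + q^5 - q^6 + q^7 - q^8 + q^9 - q^10
V(D4) = -q^-2 + 3q^-1 - 4 + 6q - 6q^2 + 6q^3 - 5q^4 + 3q^5 - q^6  (w +4, c 14, <D> = -A^-12 + 3A^-8 - 5A^-4 + 6 - 6A^4 + 6A^8 - 4A^12 + 3A^16 - A^20)
V(D5) = -q^-2 + 3q^-1 - 4 + 6q - 6q^2 + 6q^3 - 5q^4 + 3q^5 - q^6  [12 crossings, <D> = -A^-24 + 3A^-20 - 5A^-16 + 6A^-12 - 6A^-8 + 6A^-4 - 4 + 3A^4 - A^8, w = 0]
D6 (bracket -A^-22 + A^-18 - A^-14 + A^-10 - A^-6 + A^-2 + A^6; 14 crossings at w = +6): V = q^3 + q^5 - q^6 + q^7 - q^8 + q^9 - q^10
note: comparing 6 Jones polynomials yields 3 groups
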